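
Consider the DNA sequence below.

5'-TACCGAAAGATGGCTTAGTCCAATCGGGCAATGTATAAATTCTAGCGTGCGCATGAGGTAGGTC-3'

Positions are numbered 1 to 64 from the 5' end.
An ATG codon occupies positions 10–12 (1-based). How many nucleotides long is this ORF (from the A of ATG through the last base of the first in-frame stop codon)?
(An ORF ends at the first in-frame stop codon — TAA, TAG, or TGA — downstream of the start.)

Codons from position 10: ATG (10–12), GCT (13–15), TAG (16–18).
TAG is the first in-frame stop; ORF spans 10–18, 9 nucleotides.

9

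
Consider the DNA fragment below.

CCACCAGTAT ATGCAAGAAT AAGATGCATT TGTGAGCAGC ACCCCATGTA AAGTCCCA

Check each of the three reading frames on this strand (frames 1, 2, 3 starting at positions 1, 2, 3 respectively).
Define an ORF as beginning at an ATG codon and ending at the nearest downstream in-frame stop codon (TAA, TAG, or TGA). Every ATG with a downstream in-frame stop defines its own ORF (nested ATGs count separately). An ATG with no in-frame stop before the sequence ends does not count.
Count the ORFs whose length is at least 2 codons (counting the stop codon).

Frame 1: CCA CCA GTA TAT GCA AGA ATA AGA TGC ATT TGT GAG CAG CAC CCC ATG TAA AGT CCC — ATG at 46, stop TAA at 49 → 6 nt.
Frame 2: CAC CAG TAT ATG CAA GAA TAA GAT GCA TTT GTG AGC AGC ACC CCA TGT AAA GTC CCA — ATG at 11, stop TAA at 20 → 12 nt.
Frame 3: ACC AGT ATA TGC AAG AAT AAG ATG CAT TTG TGA GCA GCA CCC CAT GTA AAG TCC — ATG at 24, stop TGA at 33 → 12 nt.
ORFs ≥ 2 codons: frame 1 46–51 (2 codons), frame 2 11–22 (4 codons), frame 3 24–35 (4 codons). Count = 3.

3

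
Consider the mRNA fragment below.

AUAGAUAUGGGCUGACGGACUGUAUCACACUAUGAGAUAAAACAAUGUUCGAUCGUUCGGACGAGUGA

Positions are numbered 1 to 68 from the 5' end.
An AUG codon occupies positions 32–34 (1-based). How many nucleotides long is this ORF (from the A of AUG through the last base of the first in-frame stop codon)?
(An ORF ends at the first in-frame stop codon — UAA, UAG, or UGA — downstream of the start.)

9

Codons from position 32: AUG (32–34), AGA (35–37), UAA (38–40).
UAA is the first in-frame stop; ORF spans 32–40, 9 nucleotides.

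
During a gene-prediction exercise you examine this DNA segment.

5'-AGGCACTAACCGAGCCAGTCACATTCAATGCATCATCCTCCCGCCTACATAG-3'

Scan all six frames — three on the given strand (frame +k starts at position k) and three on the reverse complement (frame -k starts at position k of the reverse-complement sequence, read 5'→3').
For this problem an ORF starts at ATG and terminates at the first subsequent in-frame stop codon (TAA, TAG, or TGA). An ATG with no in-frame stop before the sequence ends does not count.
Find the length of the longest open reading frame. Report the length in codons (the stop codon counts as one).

Reverse complement (5'→3'): CTATGTAGGCGGGAGGATGATGCATTGAATGTGACTGGCTCGGTTAGTGCCT
Frame +1: AGG CAC TAA CCG AGC CAG TCA CAT TCA ATG CAT CAT CCT CCC GCC TAC ATA — no ATG→stop ORF.
Frame +2: GGC ACT AAC CGA GCC AGT CAC ATT CAA TGC ATC ATC CTC CCG CCT ACA TAG — no ATG→stop ORF.
Frame +3: GCA CTA ACC GAG CCA GTC ACA TTC AAT GCA TCA TCC TCC CGC CTA CAT — no ATG→stop ORF.
Frame -1: CTA TGT AGG CGG GAG GAT GAT GCA TTG AAT GTG ACT GGC TCG GTT AGT GCC — no ATG→stop ORF.
Frame -2: TAT GTA GGC GGG AGG ATG ATG CAT TGA ATG TGA CTG GCT CGG TTA GTG CCT — ATG at 17, stop TGA at 26 → 12 nt; ATG at 20, stop TGA at 26 → 9 nt; ATG at 29, stop TGA at 32 → 6 nt.
Frame -3: ATG TAG GCG GGA GGA TGA TGC ATT GAA TGT GAC TGG CTC GGT TAG TGC — ATG at 3, stop TAG at 6 → 6 nt.
Longest: frame -2, positions 17–28, 12 nt = 4 codons = 3 aa. → 4 codons.

4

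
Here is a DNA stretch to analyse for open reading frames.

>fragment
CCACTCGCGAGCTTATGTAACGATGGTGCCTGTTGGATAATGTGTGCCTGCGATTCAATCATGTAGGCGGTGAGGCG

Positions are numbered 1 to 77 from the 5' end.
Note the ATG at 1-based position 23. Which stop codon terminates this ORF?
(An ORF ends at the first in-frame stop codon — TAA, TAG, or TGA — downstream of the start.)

Codons from position 23: ATG (23–25), GTG (26–28), CCT (29–31), GTT (32–34), GGA (35–37), TAA (38–40).
The first in-frame stop codon is TAA.

TAA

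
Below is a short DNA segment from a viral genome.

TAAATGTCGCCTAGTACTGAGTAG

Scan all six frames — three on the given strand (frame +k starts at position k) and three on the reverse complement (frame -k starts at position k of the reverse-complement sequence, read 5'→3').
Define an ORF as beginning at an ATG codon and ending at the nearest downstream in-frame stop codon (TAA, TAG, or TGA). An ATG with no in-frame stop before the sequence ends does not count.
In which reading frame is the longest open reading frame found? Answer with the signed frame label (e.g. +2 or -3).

+1

Reverse complement (5'→3'): CTACTCAGTACTAGGCGACATTTA
Frame +1: TAA ATG TCG CCT AGT ACT GAG TAG — ATG at 4, stop TAG at 22 → 21 nt.
Frame +2: AAA TGT CGC CTA GTA CTG AGT — no ATG→stop ORF.
Frame +3: AAT GTC GCC TAG TAC TGA GTA — no ATG→stop ORF.
Frame -1: CTA CTC AGT ACT AGG CGA CAT TTA — no ATG→stop ORF.
Frame -2: TAC TCA GTA CTA GGC GAC ATT — no ATG→stop ORF.
Frame -3: ACT CAG TAC TAG GCG ACA TTT — no ATG→stop ORF.
Longest ORF is 21 nt in frame +1 (positions 4–24).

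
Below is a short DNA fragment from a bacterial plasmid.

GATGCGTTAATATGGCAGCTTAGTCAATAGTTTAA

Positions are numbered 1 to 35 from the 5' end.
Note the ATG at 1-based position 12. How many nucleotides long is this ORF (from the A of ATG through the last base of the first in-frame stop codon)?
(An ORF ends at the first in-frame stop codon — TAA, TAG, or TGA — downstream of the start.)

Codons from position 12: ATG (12–14), GCA (15–17), GCT (18–20), TAG (21–23).
TAG is the first in-frame stop; ORF spans 12–23, 12 nucleotides.

12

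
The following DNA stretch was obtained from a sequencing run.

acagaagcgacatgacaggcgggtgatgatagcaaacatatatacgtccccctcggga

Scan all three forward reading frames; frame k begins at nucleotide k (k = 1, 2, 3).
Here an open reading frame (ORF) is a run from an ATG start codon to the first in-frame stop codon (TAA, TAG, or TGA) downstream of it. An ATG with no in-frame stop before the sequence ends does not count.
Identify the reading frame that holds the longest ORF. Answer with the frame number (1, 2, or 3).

3

Frame 1: ACA GAA GCG ACA TGA CAG GCG GGT GAT GAT AGC AAA CAT ATA TAC GTC CCC CTC GGG — no ATG→stop ORF.
Frame 2: CAG AAG CGA CAT GAC AGG CGG GTG ATG ATA GCA AAC ATA TAT ACG TCC CCC TCG GGA — no ATG→stop ORF.
Frame 3: AGA AGC GAC ATG ACA GGC GGG TGA TGA TAG CAA ACA TAT ATA CGT CCC CCT CGG — ATG at 12, stop TGA at 24 → 15 nt.
Longest ORF is 15 nt in frame 3 (positions 12–26).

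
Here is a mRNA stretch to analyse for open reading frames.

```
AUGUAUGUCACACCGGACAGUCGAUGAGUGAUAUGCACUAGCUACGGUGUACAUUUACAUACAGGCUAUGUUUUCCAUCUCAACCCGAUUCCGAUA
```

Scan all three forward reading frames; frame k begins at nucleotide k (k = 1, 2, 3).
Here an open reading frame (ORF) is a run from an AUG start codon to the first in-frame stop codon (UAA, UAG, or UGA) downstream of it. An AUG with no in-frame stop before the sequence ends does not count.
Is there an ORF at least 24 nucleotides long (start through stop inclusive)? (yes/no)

yes

Frame 1: AUG UAU GUC ACA CCG GAC AGU CGA UGA GUG AUA UGC ACU AGC UAC GGU GUA CAU UUA CAU ACA GGC UAU GUU UUC CAU CUC AAC CCG AUU CCG AUA — AUG at 1, stop UGA at 25 → 27 nt.
Frame 2: UGU AUG UCA CAC CGG ACA GUC GAU GAG UGA UAU GCA CUA GCU ACG GUG UAC AUU UAC AUA CAG GCU AUG UUU UCC AUC UCA ACC CGA UUC CGA — AUG at 5, stop UGA at 29 → 27 nt.
Frame 3: GUA UGU CAC ACC GGA CAG UCG AUG AGU GAU AUG CAC UAG CUA CGG UGU ACA UUU ACA UAC AGG CUA UGU UUU CCA UCU CAA CCC GAU UCC GAU — AUG at 24, stop UAG at 39 → 18 nt; AUG at 33, stop UAG at 39 → 9 nt.
Frame 1 has an ORF of 27 nucleotides (positions 1–27) ≥ 24, so yes.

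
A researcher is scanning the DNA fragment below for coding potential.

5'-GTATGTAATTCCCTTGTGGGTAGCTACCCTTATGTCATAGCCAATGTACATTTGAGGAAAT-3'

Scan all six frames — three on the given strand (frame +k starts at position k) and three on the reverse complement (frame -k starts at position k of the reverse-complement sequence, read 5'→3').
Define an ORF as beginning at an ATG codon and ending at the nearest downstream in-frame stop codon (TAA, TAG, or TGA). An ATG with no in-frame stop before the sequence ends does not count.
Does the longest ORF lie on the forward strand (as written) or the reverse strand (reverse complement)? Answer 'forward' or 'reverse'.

forward

Reverse complement (5'→3'): ATTTCCTCAAATGTACATTGGCTATGACATAAGGGTAGCTACCCACAAGGGAATTACATAC
Frame +1: GTA TGT AAT TCC CTT GTG GGT AGC TAC CCT TAT GTC ATA GCC AAT GTA CAT TTG AGG AAA — no ATG→stop ORF.
Frame +2: TAT GTA ATT CCC TTG TGG GTA GCT ACC CTT ATG TCA TAG CCA ATG TAC ATT TGA GGA AAT — ATG at 32, stop TAG at 38 → 9 nt; ATG at 44, stop TGA at 53 → 12 nt.
Frame +3: ATG TAA TTC CCT TGT GGG TAG CTA CCC TTA TGT CAT AGC CAA TGT ACA TTT GAG GAA — ATG at 3, stop TAA at 6 → 6 nt.
Frame -1: ATT TCC TCA AAT GTA CAT TGG CTA TGA CAT AAG GGT AGC TAC CCA CAA GGG AAT TAC ATA — no ATG→stop ORF.
Frame -2: TTT CCT CAA ATG TAC ATT GGC TAT GAC ATA AGG GTA GCT ACC CAC AAG GGA ATT ACA TAC — no ATG→stop ORF.
Frame -3: TTC CTC AAA TGT ACA TTG GCT ATG ACA TAA GGG TAG CTA CCC ACA AGG GAA TTA CAT — ATG at 24, stop TAA at 30 → 9 nt.
Forward-strand max 12 nt; reverse-strand max 9 nt. The forward strand has the longer ORF.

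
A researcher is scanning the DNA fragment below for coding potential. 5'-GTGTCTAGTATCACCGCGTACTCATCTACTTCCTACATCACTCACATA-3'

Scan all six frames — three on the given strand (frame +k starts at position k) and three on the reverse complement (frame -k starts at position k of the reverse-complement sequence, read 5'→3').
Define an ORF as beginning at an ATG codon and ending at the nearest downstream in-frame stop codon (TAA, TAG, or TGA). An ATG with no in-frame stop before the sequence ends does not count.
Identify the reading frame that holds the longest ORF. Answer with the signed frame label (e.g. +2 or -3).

-3

Reverse complement (5'→3'): TATGTGAGTGATGTAGGAAGTAGATGAGTACGCGGTGATACTAGACAC
Frame +1: GTG TCT AGT ATC ACC GCG TAC TCA TCT ACT TCC TAC ATC ACT CAC ATA — no ATG→stop ORF.
Frame +2: TGT CTA GTA TCA CCG CGT ACT CAT CTA CTT CCT ACA TCA CTC ACA — no ATG→stop ORF.
Frame +3: GTC TAG TAT CAC CGC GTA CTC ATC TAC TTC CTA CAT CAC TCA CAT — no ATG→stop ORF.
Frame -1: TAT GTG AGT GAT GTA GGA AGT AGA TGA GTA CGC GGT GAT ACT AGA CAC — no ATG→stop ORF.
Frame -2: ATG TGA GTG ATG TAG GAA GTA GAT GAG TAC GCG GTG ATA CTA GAC — ATG at 2, stop TGA at 5 → 6 nt; ATG at 11, stop TAG at 14 → 6 nt.
Frame -3: TGT GAG TGA TGT AGG AAG TAG ATG AGT ACG CGG TGA TAC TAG ACA — ATG at 24, stop TGA at 36 → 15 nt.
Longest ORF is 15 nt in frame -3 (positions 24–38).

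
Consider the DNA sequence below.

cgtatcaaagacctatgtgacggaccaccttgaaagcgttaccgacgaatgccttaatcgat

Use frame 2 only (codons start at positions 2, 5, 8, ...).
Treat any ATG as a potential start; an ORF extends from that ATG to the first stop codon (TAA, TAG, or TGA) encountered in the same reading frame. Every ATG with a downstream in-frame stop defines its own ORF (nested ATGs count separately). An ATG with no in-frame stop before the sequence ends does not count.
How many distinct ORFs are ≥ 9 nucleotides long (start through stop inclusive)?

0

Frame 2: GTA TCA AAG ACC TAT GTG ACG GAC CAC CTT GAA AGC GTT ACC GAC GAA TGC CTT AAT CGA — no ATG→stop ORF.
No ORF reaches 9 nucleotides. Count = 0.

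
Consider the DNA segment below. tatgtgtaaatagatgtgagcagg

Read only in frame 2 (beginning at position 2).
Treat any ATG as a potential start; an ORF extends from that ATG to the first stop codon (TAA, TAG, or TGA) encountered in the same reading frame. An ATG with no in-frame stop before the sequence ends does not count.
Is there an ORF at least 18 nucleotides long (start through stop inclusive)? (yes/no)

no

Frame 2: ATG TGT AAA TAG ATG TGA GCA — ATG at 2, stop TAG at 11 → 12 nt; ATG at 14, stop TGA at 17 → 6 nt.
Largest ORF found is 12 nucleotides < 18, so no.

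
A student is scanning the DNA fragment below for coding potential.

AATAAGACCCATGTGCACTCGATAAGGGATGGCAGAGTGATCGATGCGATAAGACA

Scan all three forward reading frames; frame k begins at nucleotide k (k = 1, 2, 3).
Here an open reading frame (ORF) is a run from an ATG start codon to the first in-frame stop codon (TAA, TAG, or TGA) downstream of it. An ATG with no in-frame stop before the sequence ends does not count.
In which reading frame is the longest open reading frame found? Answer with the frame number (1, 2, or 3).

Frame 1: AAT AAG ACC CAT GTG CAC TCG ATA AGG GAT GGC AGA GTG ATC GAT GCG ATA AGA — no ATG→stop ORF.
Frame 2: ATA AGA CCC ATG TGC ACT CGA TAA GGG ATG GCA GAG TGA TCG ATG CGA TAA GAC — ATG at 11, stop TAA at 23 → 15 nt; ATG at 29, stop TGA at 38 → 12 nt; ATG at 44, stop TAA at 50 → 9 nt.
Frame 3: TAA GAC CCA TGT GCA CTC GAT AAG GGA TGG CAG AGT GAT CGA TGC GAT AAG ACA — no ATG→stop ORF.
Longest ORF is 15 nt in frame 2 (positions 11–25).

2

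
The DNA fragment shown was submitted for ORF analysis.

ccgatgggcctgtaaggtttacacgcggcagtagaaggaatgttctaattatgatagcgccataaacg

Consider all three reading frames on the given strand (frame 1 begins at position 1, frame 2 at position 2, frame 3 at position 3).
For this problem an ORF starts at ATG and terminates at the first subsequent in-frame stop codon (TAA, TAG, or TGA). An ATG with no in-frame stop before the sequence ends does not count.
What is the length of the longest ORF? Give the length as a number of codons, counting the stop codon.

Frame 1: CCG ATG GGC CTG TAA GGT TTA CAC GCG GCA GTA GAA GGA ATG TTC TAA TTA TGA TAG CGC CAT AAA — ATG at 4, stop TAA at 13 → 12 nt; ATG at 40, stop TAA at 46 → 9 nt.
Frame 2: CGA TGG GCC TGT AAG GTT TAC ACG CGG CAG TAG AAG GAA TGT TCT AAT TAT GAT AGC GCC ATA AAC — no ATG→stop ORF.
Frame 3: GAT GGG CCT GTA AGG TTT ACA CGC GGC AGT AGA AGG AAT GTT CTA ATT ATG ATA GCG CCA TAA ACG — ATG at 51, stop TAA at 63 → 15 nt.
Longest: frame 3, positions 51–65, 15 nt = 5 codons = 4 aa. → 5 codons.

5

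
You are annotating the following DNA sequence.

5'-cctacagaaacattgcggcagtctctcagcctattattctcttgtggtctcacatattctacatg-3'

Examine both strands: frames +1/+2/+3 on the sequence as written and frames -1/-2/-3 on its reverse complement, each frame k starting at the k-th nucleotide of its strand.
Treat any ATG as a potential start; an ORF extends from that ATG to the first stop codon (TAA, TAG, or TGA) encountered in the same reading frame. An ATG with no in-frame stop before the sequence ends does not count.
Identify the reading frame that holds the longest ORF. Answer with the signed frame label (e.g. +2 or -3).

-2

Reverse complement (5'→3'): CATGTAGAATATGTGAGACCACAAGAGAATAATAGGCTGAGAGACTGCCGCAATGTTTCTGTAGG
Frame +1: CCT ACA GAA ACA TTG CGG CAG TCT CTC AGC CTA TTA TTC TCT TGT GGT CTC ACA TAT TCT ACA — no ATG→stop ORF.
Frame +2: CTA CAG AAA CAT TGC GGC AGT CTC TCA GCC TAT TAT TCT CTT GTG GTC TCA CAT ATT CTA CAT — no ATG→stop ORF.
Frame +3: TAC AGA AAC ATT GCG GCA GTC TCT CAG CCT ATT ATT CTC TTG TGG TCT CAC ATA TTC TAC ATG — no ATG→stop ORF.
Frame -1: CAT GTA GAA TAT GTG AGA CCA CAA GAG AAT AAT AGG CTG AGA GAC TGC CGC AAT GTT TCT GTA — no ATG→stop ORF.
Frame -2: ATG TAG AAT ATG TGA GAC CAC AAG AGA ATA ATA GGC TGA GAG ACT GCC GCA ATG TTT CTG TAG — ATG at 2, stop TAG at 5 → 6 nt; ATG at 11, stop TGA at 14 → 6 nt; ATG at 53, stop TAG at 62 → 12 nt.
Frame -3: TGT AGA ATA TGT GAG ACC ACA AGA GAA TAA TAG GCT GAG AGA CTG CCG CAA TGT TTC TGT AGG — no ATG→stop ORF.
Longest ORF is 12 nt in frame -2 (positions 53–64).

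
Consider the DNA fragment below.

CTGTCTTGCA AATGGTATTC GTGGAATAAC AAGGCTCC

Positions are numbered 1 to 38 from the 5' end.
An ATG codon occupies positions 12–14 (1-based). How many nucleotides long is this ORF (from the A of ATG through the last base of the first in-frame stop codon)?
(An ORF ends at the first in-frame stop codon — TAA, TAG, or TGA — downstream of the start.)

Codons from position 12: ATG (12–14), GTA (15–17), TTC (18–20), GTG (21–23), GAA (24–26), TAA (27–29).
TAA is the first in-frame stop; ORF spans 12–29, 18 nucleotides.

18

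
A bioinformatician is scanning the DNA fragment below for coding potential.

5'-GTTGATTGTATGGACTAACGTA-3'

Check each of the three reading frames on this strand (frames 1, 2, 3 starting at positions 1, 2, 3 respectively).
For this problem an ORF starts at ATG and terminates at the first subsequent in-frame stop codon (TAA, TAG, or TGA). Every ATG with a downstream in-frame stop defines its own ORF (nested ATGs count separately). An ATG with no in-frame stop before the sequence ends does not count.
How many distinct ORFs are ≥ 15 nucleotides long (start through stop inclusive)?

0

Frame 1: GTT GAT TGT ATG GAC TAA CGT — ATG at 10, stop TAA at 16 → 9 nt.
Frame 2: TTG ATT GTA TGG ACT AAC GTA — no ATG→stop ORF.
Frame 3: TGA TTG TAT GGA CTA ACG — no ATG→stop ORF.
No ORF reaches 15 nucleotides. Count = 0.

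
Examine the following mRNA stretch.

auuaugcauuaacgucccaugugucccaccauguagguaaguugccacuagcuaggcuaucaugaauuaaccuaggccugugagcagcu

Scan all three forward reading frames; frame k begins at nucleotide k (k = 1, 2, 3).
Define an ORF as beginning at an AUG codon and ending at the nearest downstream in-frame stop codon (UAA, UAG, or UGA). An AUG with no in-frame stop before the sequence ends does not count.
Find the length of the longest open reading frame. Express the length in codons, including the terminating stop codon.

6

Frame 1: AUU AUG CAU UAA CGU CCC AUG UGU CCC ACC AUG UAG GUA AGU UGC CAC UAG CUA GGC UAU CAU GAA UUA ACC UAG GCC UGU GAG CAG — AUG at 4, stop UAA at 10 → 9 nt; AUG at 19, stop UAG at 34 → 18 nt; AUG at 31, stop UAG at 34 → 6 nt.
Frame 2: UUA UGC AUU AAC GUC CCA UGU GUC CCA CCA UGU AGG UAA GUU GCC ACU AGC UAG GCU AUC AUG AAU UAA CCU AGG CCU GUG AGC AGC — AUG at 62, stop UAA at 68 → 9 nt.
Frame 3: UAU GCA UUA ACG UCC CAU GUG UCC CAC CAU GUA GGU AAG UUG CCA CUA GCU AGG CUA UCA UGA AUU AAC CUA GGC CUG UGA GCA GCU — no AUG→stop ORF.
Longest: frame 1, positions 19–36, 18 nt = 6 codons = 5 aa. → 6 codons.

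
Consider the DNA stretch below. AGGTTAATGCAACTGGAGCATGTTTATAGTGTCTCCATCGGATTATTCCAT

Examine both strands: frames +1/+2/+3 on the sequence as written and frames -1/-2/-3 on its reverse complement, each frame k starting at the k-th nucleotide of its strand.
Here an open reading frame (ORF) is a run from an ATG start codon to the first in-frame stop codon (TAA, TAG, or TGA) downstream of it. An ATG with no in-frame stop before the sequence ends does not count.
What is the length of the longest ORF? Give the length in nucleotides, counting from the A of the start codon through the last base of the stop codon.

Reverse complement (5'→3'): ATGGAATAATCCGATGGAGACACTATAAACATGCTCCAGTTGCATTAACCT
Frame +1: AGG TTA ATG CAA CTG GAG CAT GTT TAT AGT GTC TCC ATC GGA TTA TTC CAT — no ATG→stop ORF.
Frame +2: GGT TAA TGC AAC TGG AGC ATG TTT ATA GTG TCT CCA TCG GAT TAT TCC — no ATG→stop ORF.
Frame +3: GTT AAT GCA ACT GGA GCA TGT TTA TAG TGT CTC CAT CGG ATT ATT CCA — no ATG→stop ORF.
Frame -1: ATG GAA TAA TCC GAT GGA GAC ACT ATA AAC ATG CTC CAG TTG CAT TAA CCT — ATG at 1, stop TAA at 7 → 9 nt; ATG at 31, stop TAA at 46 → 18 nt.
Frame -2: TGG AAT AAT CCG ATG GAG ACA CTA TAA ACA TGC TCC AGT TGC ATT AAC — ATG at 14, stop TAA at 26 → 15 nt.
Frame -3: GGA ATA ATC CGA TGG AGA CAC TAT AAA CAT GCT CCA GTT GCA TTA ACC — no ATG→stop ORF.
Longest: frame -1, positions 31–48, 18 nt = 6 codons = 5 aa. → 18 nucleotides.

18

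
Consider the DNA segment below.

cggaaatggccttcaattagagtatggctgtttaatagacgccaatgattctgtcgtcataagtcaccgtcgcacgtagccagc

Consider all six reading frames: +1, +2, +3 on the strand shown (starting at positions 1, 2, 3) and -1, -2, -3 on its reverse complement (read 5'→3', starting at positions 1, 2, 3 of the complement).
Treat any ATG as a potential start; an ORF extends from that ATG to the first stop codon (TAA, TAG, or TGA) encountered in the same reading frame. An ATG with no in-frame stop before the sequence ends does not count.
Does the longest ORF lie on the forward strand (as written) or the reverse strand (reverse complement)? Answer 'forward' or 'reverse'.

reverse

Reverse complement (5'→3'): GCTGGCTACGTGCGACGGTGACTTATGACGACAGAATCATTGGCGTCTATTAAACAGCCATACTCTAATTGAAGGCCATTTCCG
Frame +1: CGG AAA TGG CCT TCA ATT AGA GTA TGG CTG TTT AAT AGA CGC CAA TGA TTC TGT CGT CAT AAG TCA CCG TCG CAC GTA GCC AGC — no ATG→stop ORF.
Frame +2: GGA AAT GGC CTT CAA TTA GAG TAT GGC TGT TTA ATA GAC GCC AAT GAT TCT GTC GTC ATA AGT CAC CGT CGC ACG TAG CCA — no ATG→stop ORF.
Frame +3: GAA ATG GCC TTC AAT TAG AGT ATG GCT GTT TAA TAG ACG CCA ATG ATT CTG TCG TCA TAA GTC ACC GTC GCA CGT AGC CAG — ATG at 6, stop TAG at 18 → 15 nt; ATG at 24, stop TAA at 33 → 12 nt; ATG at 45, stop TAA at 60 → 18 nt.
Frame -1: GCT GGC TAC GTG CGA CGG TGA CTT ATG ACG ACA GAA TCA TTG GCG TCT ATT AAA CAG CCA TAC TCT AAT TGA AGG CCA TTT CCG — ATG at 25, stop TGA at 70 → 48 nt.
Frame -2: CTG GCT ACG TGC GAC GGT GAC TTA TGA CGA CAG AAT CAT TGG CGT CTA TTA AAC AGC CAT ACT CTA ATT GAA GGC CAT TTC — no ATG→stop ORF.
Frame -3: TGG CTA CGT GCG ACG GTG ACT TAT GAC GAC AGA ATC ATT GGC GTC TAT TAA ACA GCC ATA CTC TAA TTG AAG GCC ATT TCC — no ATG→stop ORF.
Forward-strand max 18 nt; reverse-strand max 48 nt. The reverse strand has the longer ORF.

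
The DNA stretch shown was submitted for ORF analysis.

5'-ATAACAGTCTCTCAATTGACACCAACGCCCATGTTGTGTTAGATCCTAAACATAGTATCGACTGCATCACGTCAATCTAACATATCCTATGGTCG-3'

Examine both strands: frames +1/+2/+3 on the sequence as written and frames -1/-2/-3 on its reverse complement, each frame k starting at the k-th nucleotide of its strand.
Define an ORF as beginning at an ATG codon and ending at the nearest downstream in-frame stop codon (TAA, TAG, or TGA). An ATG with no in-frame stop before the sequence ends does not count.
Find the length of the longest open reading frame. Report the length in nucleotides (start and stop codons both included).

21

Reverse complement (5'→3'): CGACCATAGGATATGTTAGATTGACGTGATGCAGTCGATACTATGTTTAGGATCTAACACAACATGGGCGTTGGTGTCAATTGAGAGACTGTTAT
Frame +1: ATA ACA GTC TCT CAA TTG ACA CCA ACG CCC ATG TTG TGT TAG ATC CTA AAC ATA GTA TCG ACT GCA TCA CGT CAA TCT AAC ATA TCC TAT GGT — ATG at 31, stop TAG at 40 → 12 nt.
Frame +2: TAA CAG TCT CTC AAT TGA CAC CAA CGC CCA TGT TGT GTT AGA TCC TAA ACA TAG TAT CGA CTG CAT CAC GTC AAT CTA ACA TAT CCT ATG GTC — no ATG→stop ORF.
Frame +3: AAC AGT CTC TCA ATT GAC ACC AAC GCC CAT GTT GTG TTA GAT CCT AAA CAT AGT ATC GAC TGC ATC ACG TCA ATC TAA CAT ATC CTA TGG TCG — no ATG→stop ORF.
Frame -1: CGA CCA TAG GAT ATG TTA GAT TGA CGT GAT GCA GTC GAT ACT ATG TTT AGG ATC TAA CAC AAC ATG GGC GTT GGT GTC AAT TGA GAG ACT GTT — ATG at 13, stop TGA at 22 → 12 nt; ATG at 43, stop TAA at 55 → 15 nt; ATG at 64, stop TGA at 82 → 21 nt.
Frame -2: GAC CAT AGG ATA TGT TAG ATT GAC GTG ATG CAG TCG ATA CTA TGT TTA GGA TCT AAC ACA ACA TGG GCG TTG GTG TCA ATT GAG AGA CTG TTA — no ATG→stop ORF.
Frame -3: ACC ATA GGA TAT GTT AGA TTG ACG TGA TGC AGT CGA TAC TAT GTT TAG GAT CTA ACA CAA CAT GGG CGT TGG TGT CAA TTG AGA GAC TGT TAT — no ATG→stop ORF.
Longest: frame -1, positions 64–84, 21 nt = 7 codons = 6 aa. → 21 nucleotides.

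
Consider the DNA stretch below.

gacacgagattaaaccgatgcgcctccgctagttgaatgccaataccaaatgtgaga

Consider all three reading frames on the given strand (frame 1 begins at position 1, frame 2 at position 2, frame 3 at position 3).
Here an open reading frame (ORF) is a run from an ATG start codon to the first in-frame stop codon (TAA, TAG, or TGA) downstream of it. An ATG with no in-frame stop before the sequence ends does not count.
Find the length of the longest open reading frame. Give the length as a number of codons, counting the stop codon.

Frame 1: GAC ACG AGA TTA AAC CGA TGC GCC TCC GCT AGT TGA ATG CCA ATA CCA AAT GTG AGA — no ATG→stop ORF.
Frame 2: ACA CGA GAT TAA ACC GAT GCG CCT CCG CTA GTT GAA TGC CAA TAC CAA ATG TGA — ATG at 50, stop TGA at 53 → 6 nt.
Frame 3: CAC GAG ATT AAA CCG ATG CGC CTC CGC TAG TTG AAT GCC AAT ACC AAA TGT GAG — ATG at 18, stop TAG at 30 → 15 nt.
Longest: frame 3, positions 18–32, 15 nt = 5 codons = 4 aa. → 5 codons.

5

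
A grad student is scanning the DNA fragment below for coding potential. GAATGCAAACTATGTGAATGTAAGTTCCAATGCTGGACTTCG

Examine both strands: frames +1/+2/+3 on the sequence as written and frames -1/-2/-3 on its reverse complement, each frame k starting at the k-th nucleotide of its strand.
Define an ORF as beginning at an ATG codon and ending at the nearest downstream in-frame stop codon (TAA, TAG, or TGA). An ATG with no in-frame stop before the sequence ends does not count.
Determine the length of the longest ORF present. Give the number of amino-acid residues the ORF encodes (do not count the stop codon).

4

Reverse complement (5'→3'): CGAAGTCCAGCATTGGAACTTACATTCACATAGTTTGCATTC
Frame +1: GAA TGC AAA CTA TGT GAA TGT AAG TTC CAA TGC TGG ACT TCG — no ATG→stop ORF.
Frame +2: AAT GCA AAC TAT GTG AAT GTA AGT TCC AAT GCT GGA CTT — no ATG→stop ORF.
Frame +3: ATG CAA ACT ATG TGA ATG TAA GTT CCA ATG CTG GAC TTC — ATG at 3, stop TGA at 15 → 15 nt; ATG at 12, stop TGA at 15 → 6 nt; ATG at 18, stop TAA at 21 → 6 nt.
Frame -1: CGA AGT CCA GCA TTG GAA CTT ACA TTC ACA TAG TTT GCA TTC — no ATG→stop ORF.
Frame -2: GAA GTC CAG CAT TGG AAC TTA CAT TCA CAT AGT TTG CAT — no ATG→stop ORF.
Frame -3: AAG TCC AGC ATT GGA ACT TAC ATT CAC ATA GTT TGC ATT — no ATG→stop ORF.
Longest: frame +3, positions 3–17, 15 nt = 5 codons = 4 aa. → 4 amino acids.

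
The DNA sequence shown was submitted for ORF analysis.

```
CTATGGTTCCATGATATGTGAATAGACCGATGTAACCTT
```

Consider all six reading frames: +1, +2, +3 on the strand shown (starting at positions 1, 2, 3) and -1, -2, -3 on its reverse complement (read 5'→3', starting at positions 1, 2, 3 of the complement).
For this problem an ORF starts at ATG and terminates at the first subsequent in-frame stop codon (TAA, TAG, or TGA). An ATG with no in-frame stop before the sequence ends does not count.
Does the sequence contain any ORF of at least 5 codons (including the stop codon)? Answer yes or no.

Reverse complement (5'→3'): AAGGTTACATCGGTCTATTCACATATCATGGAACCATAG
Frame +1: CTA TGG TTC CAT GAT ATG TGA ATA GAC CGA TGT AAC CTT — ATG at 16, stop TGA at 19 → 6 nt.
Frame +2: TAT GGT TCC ATG ATA TGT GAA TAG ACC GAT GTA ACC — ATG at 11, stop TAG at 23 → 15 nt.
Frame +3: ATG GTT CCA TGA TAT GTG AAT AGA CCG ATG TAA CCT — ATG at 3, stop TGA at 12 → 12 nt; ATG at 30, stop TAA at 33 → 6 nt.
Frame -1: AAG GTT ACA TCG GTC TAT TCA CAT ATC ATG GAA CCA TAG — ATG at 28, stop TAG at 37 → 12 nt.
Frame -2: AGG TTA CAT CGG TCT ATT CAC ATA TCA TGG AAC CAT — no ATG→stop ORF.
Frame -3: GGT TAC ATC GGT CTA TTC ACA TAT CAT GGA ACC ATA — no ATG→stop ORF.
Frame +2 has an ORF of 5 codons (positions 11–25) ≥ 5, so yes.

yes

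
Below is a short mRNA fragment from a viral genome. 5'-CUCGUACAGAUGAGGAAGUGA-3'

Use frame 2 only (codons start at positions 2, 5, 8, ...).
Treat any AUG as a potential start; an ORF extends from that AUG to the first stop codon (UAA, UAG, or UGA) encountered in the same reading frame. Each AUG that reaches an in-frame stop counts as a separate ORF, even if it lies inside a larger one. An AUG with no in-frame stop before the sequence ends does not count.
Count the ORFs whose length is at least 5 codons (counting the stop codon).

0

Frame 2: UCG UAC AGA UGA GGA AGU — no AUG→stop ORF.
No ORF reaches 5 codons. Count = 0.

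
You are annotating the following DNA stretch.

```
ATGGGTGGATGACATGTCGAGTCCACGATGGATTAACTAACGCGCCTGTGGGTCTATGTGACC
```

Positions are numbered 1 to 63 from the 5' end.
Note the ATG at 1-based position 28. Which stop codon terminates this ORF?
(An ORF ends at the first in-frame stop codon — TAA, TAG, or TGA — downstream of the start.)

Codons from position 28: ATG (28–30), GAT (31–33), TAA (34–36).
The first in-frame stop codon is TAA.

TAA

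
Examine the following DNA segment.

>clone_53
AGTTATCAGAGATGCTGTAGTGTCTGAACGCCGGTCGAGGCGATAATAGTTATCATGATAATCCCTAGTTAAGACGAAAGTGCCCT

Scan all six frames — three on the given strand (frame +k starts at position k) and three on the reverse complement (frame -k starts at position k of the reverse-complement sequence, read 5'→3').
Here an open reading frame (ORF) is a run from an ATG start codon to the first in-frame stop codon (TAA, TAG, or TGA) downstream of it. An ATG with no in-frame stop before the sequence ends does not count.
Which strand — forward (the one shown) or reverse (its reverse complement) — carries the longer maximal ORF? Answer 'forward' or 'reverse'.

Reverse complement (5'→3'): AGGGCACTTTCGTCTTAACTAGGGATTATCATGATAACTATTATCGCCTCGACCGGCGTTCAGACACTACAGCATCTCTGATAACT
Frame +1: AGT TAT CAG AGA TGC TGT AGT GTC TGA ACG CCG GTC GAG GCG ATA ATA GTT ATC ATG ATA ATC CCT AGT TAA GAC GAA AGT GCC — ATG at 55, stop TAA at 70 → 18 nt.
Frame +2: GTT ATC AGA GAT GCT GTA GTG TCT GAA CGC CGG TCG AGG CGA TAA TAG TTA TCA TGA TAA TCC CTA GTT AAG ACG AAA GTG CCC — no ATG→stop ORF.
Frame +3: TTA TCA GAG ATG CTG TAG TGT CTG AAC GCC GGT CGA GGC GAT AAT AGT TAT CAT GAT AAT CCC TAG TTA AGA CGA AAG TGC CCT — ATG at 12, stop TAG at 18 → 9 nt.
Frame -1: AGG GCA CTT TCG TCT TAA CTA GGG ATT ATC ATG ATA ACT ATT ATC GCC TCG ACC GGC GTT CAG ACA CTA CAG CAT CTC TGA TAA — ATG at 31, stop TGA at 79 → 51 nt.
Frame -2: GGG CAC TTT CGT CTT AAC TAG GGA TTA TCA TGA TAA CTA TTA TCG CCT CGA CCG GCG TTC AGA CAC TAC AGC ATC TCT GAT AAC — no ATG→stop ORF.
Frame -3: GGC ACT TTC GTC TTA ACT AGG GAT TAT CAT GAT AAC TAT TAT CGC CTC GAC CGG CGT TCA GAC ACT ACA GCA TCT CTG ATA ACT — no ATG→stop ORF.
Forward-strand max 18 nt; reverse-strand max 51 nt. The reverse strand has the longer ORF.

reverse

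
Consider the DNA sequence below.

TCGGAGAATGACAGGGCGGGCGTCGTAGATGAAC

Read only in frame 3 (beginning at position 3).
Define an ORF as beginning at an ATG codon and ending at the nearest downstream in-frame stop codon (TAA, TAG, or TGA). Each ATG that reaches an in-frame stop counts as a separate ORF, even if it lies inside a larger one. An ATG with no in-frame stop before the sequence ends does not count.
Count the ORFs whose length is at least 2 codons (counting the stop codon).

0

Frame 3: GGA GAA TGA CAG GGC GGG CGT CGT AGA TGA — no ATG→stop ORF.
No ORF reaches 2 codons. Count = 0.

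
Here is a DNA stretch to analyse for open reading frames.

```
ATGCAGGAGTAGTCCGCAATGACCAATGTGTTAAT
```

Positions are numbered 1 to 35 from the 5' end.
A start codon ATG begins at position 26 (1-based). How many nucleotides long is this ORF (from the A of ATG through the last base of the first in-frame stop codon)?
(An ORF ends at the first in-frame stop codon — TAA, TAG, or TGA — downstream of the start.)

Codons from position 26: ATG (26–28), TGT (29–31), TAA (32–34).
TAA is the first in-frame stop; ORF spans 26–34, 9 nucleotides.

9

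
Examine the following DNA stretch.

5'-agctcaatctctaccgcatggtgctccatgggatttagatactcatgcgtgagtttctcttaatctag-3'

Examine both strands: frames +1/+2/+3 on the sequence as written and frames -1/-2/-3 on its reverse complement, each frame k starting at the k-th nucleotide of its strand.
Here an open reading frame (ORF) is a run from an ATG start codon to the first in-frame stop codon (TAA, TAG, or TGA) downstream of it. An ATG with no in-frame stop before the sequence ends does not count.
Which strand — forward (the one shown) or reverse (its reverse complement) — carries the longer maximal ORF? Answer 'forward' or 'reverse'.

Reverse complement (5'→3'): CTAGATTAAGAGAAACTCACGCATGAGTATCTAAATCCCATGGAGCACCATGCGGTAGAGATTGAGCT
Frame +1: AGC TCA ATC TCT ACC GCA TGG TGC TCC ATG GGA TTT AGA TAC TCA TGC GTG AGT TTC TCT TAA TCT — ATG at 28, stop TAA at 61 → 36 nt.
Frame +2: GCT CAA TCT CTA CCG CAT GGT GCT CCA TGG GAT TTA GAT ACT CAT GCG TGA GTT TCT CTT AAT CTA — no ATG→stop ORF.
Frame +3: CTC AAT CTC TAC CGC ATG GTG CTC CAT GGG ATT TAG ATA CTC ATG CGT GAG TTT CTC TTA ATC TAG — ATG at 18, stop TAG at 36 → 21 nt; ATG at 45, stop TAG at 66 → 24 nt.
Frame -1: CTA GAT TAA GAG AAA CTC ACG CAT GAG TAT CTA AAT CCC ATG GAG CAC CAT GCG GTA GAG ATT GAG — no ATG→stop ORF.
Frame -2: TAG ATT AAG AGA AAC TCA CGC ATG AGT ATC TAA ATC CCA TGG AGC ACC ATG CGG TAG AGA TTG AGC — ATG at 23, stop TAA at 32 → 12 nt; ATG at 50, stop TAG at 56 → 9 nt.
Frame -3: AGA TTA AGA GAA ACT CAC GCA TGA GTA TCT AAA TCC CAT GGA GCA CCA TGC GGT AGA GAT TGA GCT — no ATG→stop ORF.
Forward-strand max 36 nt; reverse-strand max 12 nt. The forward strand has the longer ORF.

forward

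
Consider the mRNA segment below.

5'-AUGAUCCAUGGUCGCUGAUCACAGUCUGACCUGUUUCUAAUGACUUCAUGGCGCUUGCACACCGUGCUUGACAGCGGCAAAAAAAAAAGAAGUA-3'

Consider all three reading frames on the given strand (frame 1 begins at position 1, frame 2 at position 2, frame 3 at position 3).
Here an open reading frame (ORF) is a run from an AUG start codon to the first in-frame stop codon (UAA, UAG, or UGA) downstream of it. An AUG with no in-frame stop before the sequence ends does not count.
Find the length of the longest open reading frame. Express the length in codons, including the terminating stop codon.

Frame 1: AUG AUC CAU GGU CGC UGA UCA CAG UCU GAC CUG UUU CUA AUG ACU UCA UGG CGC UUG CAC ACC GUG CUU GAC AGC GGC AAA AAA AAA AGA AGU — AUG at 1, stop UGA at 16 → 18 nt.
Frame 2: UGA UCC AUG GUC GCU GAU CAC AGU CUG ACC UGU UUC UAA UGA CUU CAU GGC GCU UGC ACA CCG UGC UUG ACA GCG GCA AAA AAA AAA GAA GUA — AUG at 8, stop UAA at 38 → 33 nt.
Frame 3: GAU CCA UGG UCG CUG AUC ACA GUC UGA CCU GUU UCU AAU GAC UUC AUG GCG CUU GCA CAC CGU GCU UGA CAG CGG CAA AAA AAA AAG AAG — AUG at 48, stop UGA at 69 → 24 nt.
Longest: frame 2, positions 8–40, 33 nt = 11 codons = 10 aa. → 11 codons.

11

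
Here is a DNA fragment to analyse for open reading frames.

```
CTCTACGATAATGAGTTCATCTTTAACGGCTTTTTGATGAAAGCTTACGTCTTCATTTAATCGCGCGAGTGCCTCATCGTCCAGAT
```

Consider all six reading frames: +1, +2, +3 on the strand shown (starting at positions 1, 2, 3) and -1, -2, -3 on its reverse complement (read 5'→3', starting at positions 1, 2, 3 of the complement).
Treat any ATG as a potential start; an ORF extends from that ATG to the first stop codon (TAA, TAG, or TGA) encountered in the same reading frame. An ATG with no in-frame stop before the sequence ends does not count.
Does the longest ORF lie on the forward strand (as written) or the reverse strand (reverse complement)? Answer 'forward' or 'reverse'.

forward

Reverse complement (5'→3'): ATCTGGACGATGAGGCACTCGCGCGATTAAATGAAGACGTAAGCTTTCATCAAAAAGCCGTTAAAGATGAACTCATTATCGTAGAG
Frame +1: CTC TAC GAT AAT GAG TTC ATC TTT AAC GGC TTT TTG ATG AAA GCT TAC GTC TTC ATT TAA TCG CGC GAG TGC CTC ATC GTC CAG — ATG at 37, stop TAA at 58 → 24 nt.
Frame +2: TCT ACG ATA ATG AGT TCA TCT TTA ACG GCT TTT TGA TGA AAG CTT ACG TCT TCA TTT AAT CGC GCG AGT GCC TCA TCG TCC AGA — ATG at 11, stop TGA at 35 → 27 nt.
Frame +3: CTA CGA TAA TGA GTT CAT CTT TAA CGG CTT TTT GAT GAA AGC TTA CGT CTT CAT TTA ATC GCG CGA GTG CCT CAT CGT CCA GAT — no ATG→stop ORF.
Frame -1: ATC TGG ACG ATG AGG CAC TCG CGC GAT TAA ATG AAG ACG TAA GCT TTC ATC AAA AAG CCG TTA AAG ATG AAC TCA TTA TCG TAG — ATG at 10, stop TAA at 28 → 21 nt; ATG at 31, stop TAA at 40 → 12 nt; ATG at 67, stop TAG at 82 → 18 nt.
Frame -2: TCT GGA CGA TGA GGC ACT CGC GCG ATT AAA TGA AGA CGT AAG CTT TCA TCA AAA AGC CGT TAA AGA TGA ACT CAT TAT CGT AGA — no ATG→stop ORF.
Frame -3: CTG GAC GAT GAG GCA CTC GCG CGA TTA AAT GAA GAC GTA AGC TTT CAT CAA AAA GCC GTT AAA GAT GAA CTC ATT ATC GTA GAG — no ATG→stop ORF.
Forward-strand max 27 nt; reverse-strand max 21 nt. The forward strand has the longer ORF.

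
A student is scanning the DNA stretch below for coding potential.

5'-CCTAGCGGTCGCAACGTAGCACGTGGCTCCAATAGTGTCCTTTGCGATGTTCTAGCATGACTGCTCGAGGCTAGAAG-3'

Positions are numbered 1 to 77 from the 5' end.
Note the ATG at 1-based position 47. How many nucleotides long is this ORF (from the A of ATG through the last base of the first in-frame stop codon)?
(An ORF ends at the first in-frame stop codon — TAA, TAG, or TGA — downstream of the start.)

9

Codons from position 47: ATG (47–49), TTC (50–52), TAG (53–55).
TAG is the first in-frame stop; ORF spans 47–55, 9 nucleotides.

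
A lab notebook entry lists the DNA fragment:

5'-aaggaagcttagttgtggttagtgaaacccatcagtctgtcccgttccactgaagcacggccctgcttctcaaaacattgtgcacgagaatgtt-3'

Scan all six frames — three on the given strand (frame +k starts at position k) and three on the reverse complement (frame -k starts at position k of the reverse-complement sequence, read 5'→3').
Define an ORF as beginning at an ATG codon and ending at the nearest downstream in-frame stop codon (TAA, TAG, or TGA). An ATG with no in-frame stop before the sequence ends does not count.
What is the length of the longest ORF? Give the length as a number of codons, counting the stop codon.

Reverse complement (5'→3'): AACATTCTCGTGCACAATGTTTTGAGAAGCAGGGCCGTGCTTCAGTGGAACGGGACAGACTGATGGGTTTCACTAACCACAACTAAGCTTCCTT
Frame +1: AAG GAA GCT TAG TTG TGG TTA GTG AAA CCC ATC AGT CTG TCC CGT TCC ACT GAA GCA CGG CCC TGC TTC TCA AAA CAT TGT GCA CGA GAA TGT — no ATG→stop ORF.
Frame +2: AGG AAG CTT AGT TGT GGT TAG TGA AAC CCA TCA GTC TGT CCC GTT CCA CTG AAG CAC GGC CCT GCT TCT CAA AAC ATT GTG CAC GAG AAT GTT — no ATG→stop ORF.
Frame +3: GGA AGC TTA GTT GTG GTT AGT GAA ACC CAT CAG TCT GTC CCG TTC CAC TGA AGC ACG GCC CTG CTT CTC AAA ACA TTG TGC ACG AGA ATG — no ATG→stop ORF.
Frame -1: AAC ATT CTC GTG CAC AAT GTT TTG AGA AGC AGG GCC GTG CTT CAG TGG AAC GGG ACA GAC TGA TGG GTT TCA CTA ACC ACA ACT AAG CTT CCT — no ATG→stop ORF.
Frame -2: ACA TTC TCG TGC ACA ATG TTT TGA GAA GCA GGG CCG TGC TTC AGT GGA ACG GGA CAG ACT GAT GGG TTT CAC TAA CCA CAA CTA AGC TTC CTT — ATG at 17, stop TGA at 23 → 9 nt.
Frame -3: CAT TCT CGT GCA CAA TGT TTT GAG AAG CAG GGC CGT GCT TCA GTG GAA CGG GAC AGA CTG ATG GGT TTC ACT AAC CAC AAC TAA GCT TCC — ATG at 63, stop TAA at 84 → 24 nt.
Longest: frame -3, positions 63–86, 24 nt = 8 codons = 7 aa. → 8 codons.

8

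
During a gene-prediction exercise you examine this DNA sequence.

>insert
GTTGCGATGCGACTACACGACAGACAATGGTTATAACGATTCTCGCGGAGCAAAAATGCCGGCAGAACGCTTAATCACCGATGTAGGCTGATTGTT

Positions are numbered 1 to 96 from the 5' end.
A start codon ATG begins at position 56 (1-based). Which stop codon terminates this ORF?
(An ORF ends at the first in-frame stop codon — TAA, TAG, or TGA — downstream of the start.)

Codons from position 56: ATG (56–58), CCG (59–61), GCA (62–64), GAA (65–67), CGC (68–70), TTA (71–73), ATC (74–76), ACC (77–79), GAT (80–82), GTA (83–85), GGC (86–88), TGA (89–91).
The first in-frame stop codon is TGA.

TGA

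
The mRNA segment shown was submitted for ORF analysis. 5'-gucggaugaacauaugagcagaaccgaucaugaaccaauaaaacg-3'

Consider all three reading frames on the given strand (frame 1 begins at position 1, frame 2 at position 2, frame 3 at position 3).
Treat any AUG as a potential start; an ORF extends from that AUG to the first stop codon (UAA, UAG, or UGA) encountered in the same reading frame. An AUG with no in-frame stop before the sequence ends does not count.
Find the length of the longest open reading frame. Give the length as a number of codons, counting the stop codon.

Frame 1: GUC GGA UGA ACA UAU GAG CAG AAC CGA UCA UGA ACC AAU AAA ACG — no AUG→stop ORF.
Frame 2: UCG GAU GAA CAU AUG AGC AGA ACC GAU CAU GAA CCA AUA AAA — no AUG→stop ORF.
Frame 3: CGG AUG AAC AUA UGA GCA GAA CCG AUC AUG AAC CAA UAA AAC — AUG at 6, stop UGA at 15 → 12 nt; AUG at 30, stop UAA at 39 → 12 nt.
Longest: frame 3, positions 6–17, 12 nt = 4 codons = 3 aa. → 4 codons.

4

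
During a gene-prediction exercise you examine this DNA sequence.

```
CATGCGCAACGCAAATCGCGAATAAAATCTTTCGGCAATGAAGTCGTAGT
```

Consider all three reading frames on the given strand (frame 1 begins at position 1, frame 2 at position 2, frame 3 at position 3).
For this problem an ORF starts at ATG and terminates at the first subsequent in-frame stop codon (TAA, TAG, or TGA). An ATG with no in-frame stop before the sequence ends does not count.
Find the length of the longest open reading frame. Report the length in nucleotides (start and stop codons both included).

24

Frame 1: CAT GCG CAA CGC AAA TCG CGA ATA AAA TCT TTC GGC AAT GAA GTC GTA — no ATG→stop ORF.
Frame 2: ATG CGC AAC GCA AAT CGC GAA TAA AAT CTT TCG GCA ATG AAG TCG TAG — ATG at 2, stop TAA at 23 → 24 nt; ATG at 38, stop TAG at 47 → 12 nt.
Frame 3: TGC GCA ACG CAA ATC GCG AAT AAA ATC TTT CGG CAA TGA AGT CGT AGT — no ATG→stop ORF.
Longest: frame 2, positions 2–25, 24 nt = 8 codons = 7 aa. → 24 nucleotides.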